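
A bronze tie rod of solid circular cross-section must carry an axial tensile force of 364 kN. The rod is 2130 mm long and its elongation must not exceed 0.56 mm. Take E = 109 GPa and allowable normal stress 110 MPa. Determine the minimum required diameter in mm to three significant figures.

Required area A ≥ P/σ_allow = 364000/110 = 3309 mm².
For a solid circular section, d ≥ √(4A/π) = 64.91 mm.
Elongation limit: A ≥ PL/(Eδ_allow) = 364000·2130/(109000·0.56) = 12700 mm² ⇒ d ≥ 127.2 mm.
The elongation limit governs.

127 mm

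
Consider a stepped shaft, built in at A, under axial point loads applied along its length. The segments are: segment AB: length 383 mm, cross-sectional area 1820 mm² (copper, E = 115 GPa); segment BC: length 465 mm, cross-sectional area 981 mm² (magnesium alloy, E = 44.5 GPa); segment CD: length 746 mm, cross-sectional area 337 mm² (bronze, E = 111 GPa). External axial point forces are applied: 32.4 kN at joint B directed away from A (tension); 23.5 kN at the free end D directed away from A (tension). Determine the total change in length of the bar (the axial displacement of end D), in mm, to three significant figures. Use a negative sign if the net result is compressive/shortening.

0.821 mm

Internal axial forces (sectioning from the free end, tension +): N_CD = 23.5 kN, N_BC = 23.5 kN, N_AB = 55.9 kN.
δ_AB = 55900·383/(1820·115000) = 0.1023 mm
δ_BC = 23500·465/(981·44500) = 0.2503 mm
δ_CD = 23500·746/(337·111000) = 0.4687 mm
δ = Σδ_i = 0.8213 mm.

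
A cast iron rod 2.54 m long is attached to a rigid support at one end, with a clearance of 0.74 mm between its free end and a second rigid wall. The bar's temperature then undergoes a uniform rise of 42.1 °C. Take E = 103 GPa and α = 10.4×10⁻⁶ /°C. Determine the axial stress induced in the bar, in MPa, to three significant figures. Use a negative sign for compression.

-15.1 MPa

Free thermal expansion αLΔT = 10.4e-6 · 2540 · 42.1 = 1.112 mm.
The walls engage after the gap closes; constrained expansion = 1.112 − 0.74 = 0.3721 mm.
The walls impose strain ε = −(0.3721)/2540 = -1.4650e-04; σ = Eε = 103000 · -1.4650e-04 = -15.09 MPa.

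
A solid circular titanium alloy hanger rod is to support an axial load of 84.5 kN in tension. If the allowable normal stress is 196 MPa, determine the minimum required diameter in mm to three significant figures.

Required area A ≥ P/σ_allow = 84500/196 = 431.1 mm².
For a solid circular section, d ≥ √(4A/π) = 23.43 mm.

23.4 mm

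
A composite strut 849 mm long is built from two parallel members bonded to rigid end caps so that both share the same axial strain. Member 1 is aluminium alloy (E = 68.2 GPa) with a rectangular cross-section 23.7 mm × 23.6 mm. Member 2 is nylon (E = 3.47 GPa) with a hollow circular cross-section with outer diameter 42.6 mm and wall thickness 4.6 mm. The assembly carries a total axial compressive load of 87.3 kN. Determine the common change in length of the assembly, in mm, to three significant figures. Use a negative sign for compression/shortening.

A_1 = 559.3 mm².
A_2 = 549.2 mm².
Equal strain + equilibrium ⇒ each member carries load in proportion to AE: A₁E₁ = 38150000 N, A₂E₂ = 1906000 N, ΣAE = 40050000 N.
δ = PL/ΣAE = -87300·849/40050000 = -1.851 mm.

-1.85 mm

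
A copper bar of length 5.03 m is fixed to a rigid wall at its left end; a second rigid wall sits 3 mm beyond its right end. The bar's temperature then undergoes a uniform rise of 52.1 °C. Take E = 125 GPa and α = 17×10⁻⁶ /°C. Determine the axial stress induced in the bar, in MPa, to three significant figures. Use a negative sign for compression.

Free thermal expansion αLΔT = 17e-6 · 5030 · 52.1 = 4.455 mm.
The walls engage after the gap closes; constrained expansion = 4.455 − 3 = 1.455 mm.
The walls impose strain ε = −(1.455)/5030 = -2.8928e-04; σ = Eε = 125000 · -2.8928e-04 = -36.16 MPa.

-36.2 MPa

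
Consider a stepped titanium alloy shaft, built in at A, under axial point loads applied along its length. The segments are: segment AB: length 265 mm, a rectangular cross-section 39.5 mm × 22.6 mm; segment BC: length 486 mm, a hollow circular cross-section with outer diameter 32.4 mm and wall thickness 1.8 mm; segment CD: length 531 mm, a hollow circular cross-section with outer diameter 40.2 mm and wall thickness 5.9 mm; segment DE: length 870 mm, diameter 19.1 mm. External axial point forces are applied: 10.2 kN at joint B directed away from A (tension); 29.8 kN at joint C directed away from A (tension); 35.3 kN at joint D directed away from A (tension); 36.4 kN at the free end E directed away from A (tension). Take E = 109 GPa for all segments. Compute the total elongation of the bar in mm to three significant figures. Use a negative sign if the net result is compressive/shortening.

Internal axial forces (sectioning from the free end, tension +): N_DE = 36.4 kN, N_CD = 71.7 kN, N_BC = 101.5 kN, N_AB = 111.7 kN.
A_AB = 892.7 mm².
A_BC = 173 mm².
A_CD = 635.8 mm².
A_DE = 286.5 mm².
δ_AB = 111700·265/(892.7·109000) = 0.3042 mm
δ_BC = 101500·486/(173·109000) = 2.615 mm
δ_CD = 71700·531/(635.8·109000) = 0.5494 mm
δ_DE = 36400·870/(286.5·109000) = 1.014 mm
δ = Σδ_i = 4.483 mm.

4.48 mm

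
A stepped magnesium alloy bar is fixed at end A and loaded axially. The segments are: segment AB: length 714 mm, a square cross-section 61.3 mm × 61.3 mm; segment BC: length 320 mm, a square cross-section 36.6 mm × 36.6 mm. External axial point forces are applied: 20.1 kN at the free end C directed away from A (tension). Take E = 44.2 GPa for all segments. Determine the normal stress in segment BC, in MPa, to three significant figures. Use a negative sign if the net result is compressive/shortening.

Internal axial forces (sectioning from the free end, tension +): N_BC = 20.1 kN, N_AB = 20.1 kN.
A_BC = 1340 mm².
σ_BC = N_BC/A_BC = 20100/1340 = 15 MPa.

15.0 MPa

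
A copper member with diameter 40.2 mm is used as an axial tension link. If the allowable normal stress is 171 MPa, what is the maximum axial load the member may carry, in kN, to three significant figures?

A = 1269 mm².
P_max = σ_allow · A = 171 · 1269 = 217000 N = 217 kN.

217 kN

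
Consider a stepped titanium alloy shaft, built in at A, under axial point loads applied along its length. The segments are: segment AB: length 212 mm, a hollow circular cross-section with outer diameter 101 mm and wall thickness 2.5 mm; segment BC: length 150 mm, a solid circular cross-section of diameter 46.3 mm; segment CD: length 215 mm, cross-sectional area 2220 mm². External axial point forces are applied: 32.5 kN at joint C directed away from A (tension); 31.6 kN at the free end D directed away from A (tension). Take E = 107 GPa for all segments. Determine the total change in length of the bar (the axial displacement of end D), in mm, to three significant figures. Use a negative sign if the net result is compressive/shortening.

Internal axial forces (sectioning from the free end, tension +): N_CD = 31.6 kN, N_BC = 64.1 kN, N_AB = 64.1 kN.
A_AB = 773.6 mm².
A_BC = 1684 mm².
δ_AB = 64100·212/(773.6·107000) = 0.1642 mm
δ_BC = 64100·150/(1684·107000) = 0.05337 mm
δ_CD = 31600·215/(2220·107000) = 0.0286 mm
δ = Σδ_i = 0.2461 mm.

0.246 mm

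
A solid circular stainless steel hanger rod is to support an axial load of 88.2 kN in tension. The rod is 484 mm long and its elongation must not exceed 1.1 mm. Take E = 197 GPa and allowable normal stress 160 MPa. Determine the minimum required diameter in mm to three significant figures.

Required area A ≥ P/σ_allow = 88200/160 = 551.2 mm².
For a solid circular section, d ≥ √(4A/π) = 26.49 mm.
Elongation limit: A ≥ PL/(Eδ_allow) = 88200·484/(197000·1.1) = 197 mm² ⇒ d ≥ 15.84 mm.
The stress limit governs.

26.5 mm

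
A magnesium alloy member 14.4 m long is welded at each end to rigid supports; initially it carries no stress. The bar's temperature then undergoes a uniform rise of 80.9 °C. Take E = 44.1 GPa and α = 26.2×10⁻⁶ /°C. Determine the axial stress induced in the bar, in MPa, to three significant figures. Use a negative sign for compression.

-93.5 MPa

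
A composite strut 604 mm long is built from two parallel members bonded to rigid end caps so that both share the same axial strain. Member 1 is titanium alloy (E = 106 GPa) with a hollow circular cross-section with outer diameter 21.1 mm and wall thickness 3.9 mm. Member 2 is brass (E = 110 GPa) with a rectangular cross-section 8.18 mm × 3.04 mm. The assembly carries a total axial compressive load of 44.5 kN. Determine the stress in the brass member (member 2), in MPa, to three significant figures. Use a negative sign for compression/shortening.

A_1 = 210.7 mm².
A_2 = 24.87 mm².
Equal strain + equilibrium ⇒ each member carries load in proportion to AE: A₁E₁ = 22340000 N, A₂E₂ = 2735000 N, ΣAE = 25070000 N.
σ₂ = P·E₂/ΣAE = -44500·110000/25070000 = -195.2 MPa.

-195 MPa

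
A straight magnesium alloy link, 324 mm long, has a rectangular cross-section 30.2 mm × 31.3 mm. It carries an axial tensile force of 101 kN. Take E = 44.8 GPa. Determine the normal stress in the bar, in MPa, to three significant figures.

107 MPa

A = 945.3 mm².
σ = N/A = 101000/945.3 = 106.8 MPa.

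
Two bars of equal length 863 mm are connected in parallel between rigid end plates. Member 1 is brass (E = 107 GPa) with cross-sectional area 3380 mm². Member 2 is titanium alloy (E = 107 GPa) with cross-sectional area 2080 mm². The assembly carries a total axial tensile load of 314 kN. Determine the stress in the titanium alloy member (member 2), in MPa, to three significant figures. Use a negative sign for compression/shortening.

Equal strain + equilibrium ⇒ each member carries load in proportion to AE: A₁E₁ = 361700000 N, A₂E₂ = 222600000 N, ΣAE = 584200000 N.
σ₂ = P·E₂/ΣAE = 314000·107000/584200000 = 57.51 MPa.

57.5 MPa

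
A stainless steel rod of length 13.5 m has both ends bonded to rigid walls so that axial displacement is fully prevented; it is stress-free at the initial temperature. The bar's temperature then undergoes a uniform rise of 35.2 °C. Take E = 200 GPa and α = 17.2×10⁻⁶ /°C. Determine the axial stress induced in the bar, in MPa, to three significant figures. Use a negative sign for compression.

-121 MPa

Free thermal expansion αLΔT = 17.2e-6 · 13500 · 35.2 = 8.173 mm.
The walls impose strain ε = −(8.173)/13500 = -6.0544e-04; σ = Eε = 200000 · -6.0544e-04 = -121.1 MPa.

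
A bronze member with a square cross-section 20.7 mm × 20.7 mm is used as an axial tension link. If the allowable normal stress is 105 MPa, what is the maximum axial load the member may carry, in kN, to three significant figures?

45.0 kN

A = 428.5 mm².
P_max = σ_allow · A = 105 · 428.5 = 44990 N = 44.99 kN.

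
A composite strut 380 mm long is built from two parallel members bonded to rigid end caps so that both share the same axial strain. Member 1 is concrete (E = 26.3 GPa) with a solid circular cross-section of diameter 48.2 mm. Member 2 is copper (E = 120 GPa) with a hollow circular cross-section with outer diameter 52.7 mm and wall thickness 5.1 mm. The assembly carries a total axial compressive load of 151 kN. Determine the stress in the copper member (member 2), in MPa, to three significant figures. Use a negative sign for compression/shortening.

A_1 = 1825 mm².
A_2 = 762.7 mm².
Equal strain + equilibrium ⇒ each member carries load in proportion to AE: A₁E₁ = 47990000 N, A₂E₂ = 91520000 N, ΣAE = 139500000 N.
σ₂ = P·E₂/ΣAE = -151000·120000/139500000 = -129.9 MPa.

-130 MPa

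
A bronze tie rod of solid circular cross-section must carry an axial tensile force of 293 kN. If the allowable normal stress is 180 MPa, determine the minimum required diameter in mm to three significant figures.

Required area A ≥ P/σ_allow = 293000/180 = 1628 mm².
For a solid circular section, d ≥ √(4A/π) = 45.53 mm.

45.5 mm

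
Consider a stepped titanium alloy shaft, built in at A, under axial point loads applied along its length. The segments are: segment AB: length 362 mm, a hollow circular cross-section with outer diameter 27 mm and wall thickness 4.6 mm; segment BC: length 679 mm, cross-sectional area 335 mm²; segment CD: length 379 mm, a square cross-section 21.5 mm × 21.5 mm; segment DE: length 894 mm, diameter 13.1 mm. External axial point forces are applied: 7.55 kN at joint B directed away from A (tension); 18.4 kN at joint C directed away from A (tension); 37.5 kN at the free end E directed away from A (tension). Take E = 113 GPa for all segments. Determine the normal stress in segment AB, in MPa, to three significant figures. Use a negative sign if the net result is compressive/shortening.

Internal axial forces (sectioning from the free end, tension +): N_DE = 37.5 kN, N_CD = 37.5 kN, N_BC = 55.9 kN, N_AB = 63.45 kN.
A_AB = 323.7 mm².
σ_AB = N_AB/A_AB = 63450/323.7 = 196 MPa.

196 MPa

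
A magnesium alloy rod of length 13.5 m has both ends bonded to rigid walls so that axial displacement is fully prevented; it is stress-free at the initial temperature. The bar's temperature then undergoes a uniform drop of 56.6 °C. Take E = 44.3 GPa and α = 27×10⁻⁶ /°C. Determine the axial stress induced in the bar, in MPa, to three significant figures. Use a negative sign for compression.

67.7 MPa

Free thermal expansion αLΔT = 27e-6 · 13500 · -56.6 = -20.63 mm.
The walls impose strain ε = −(-20.63)/13500 = 1.5282e-03; σ = Eε = 44300 · 1.5282e-03 = 67.7 MPa.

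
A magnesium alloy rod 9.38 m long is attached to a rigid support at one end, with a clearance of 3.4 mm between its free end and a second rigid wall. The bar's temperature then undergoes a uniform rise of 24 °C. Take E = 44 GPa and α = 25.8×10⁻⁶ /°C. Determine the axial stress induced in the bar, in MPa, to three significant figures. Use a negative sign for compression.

-11.3 MPa

Free thermal expansion αLΔT = 25.8e-6 · 9380 · 24 = 5.808 mm.
The walls engage after the gap closes; constrained expansion = 5.808 − 3.4 = 2.408 mm.
The walls impose strain ε = −(2.408)/9380 = -2.5673e-04; σ = Eε = 44000 · -2.5673e-04 = -11.3 MPa.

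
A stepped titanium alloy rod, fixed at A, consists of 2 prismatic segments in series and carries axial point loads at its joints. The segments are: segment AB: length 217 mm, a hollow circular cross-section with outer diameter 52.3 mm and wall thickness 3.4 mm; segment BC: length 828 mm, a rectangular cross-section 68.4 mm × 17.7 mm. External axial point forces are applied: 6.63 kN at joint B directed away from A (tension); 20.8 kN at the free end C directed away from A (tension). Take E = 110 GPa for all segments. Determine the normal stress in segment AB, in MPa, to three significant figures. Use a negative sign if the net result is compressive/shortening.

Internal axial forces (sectioning from the free end, tension +): N_BC = 20.8 kN, N_AB = 27.43 kN.
A_AB = 522.3 mm².
σ_AB = N_AB/A_AB = 27430/522.3 = 52.52 MPa.

52.5 MPa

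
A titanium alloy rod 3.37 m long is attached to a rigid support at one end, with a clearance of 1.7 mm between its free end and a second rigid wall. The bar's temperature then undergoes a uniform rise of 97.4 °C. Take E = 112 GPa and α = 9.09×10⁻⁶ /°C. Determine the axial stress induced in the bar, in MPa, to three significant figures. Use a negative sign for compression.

Free thermal expansion αLΔT = 9.09e-6 · 3370 · 97.4 = 2.984 mm.
The walls engage after the gap closes; constrained expansion = 2.984 − 1.7 = 1.284 mm.
The walls impose strain ε = −(1.284)/3370 = -3.8091e-04; σ = Eε = 112000 · -3.8091e-04 = -42.66 MPa.

-42.7 MPa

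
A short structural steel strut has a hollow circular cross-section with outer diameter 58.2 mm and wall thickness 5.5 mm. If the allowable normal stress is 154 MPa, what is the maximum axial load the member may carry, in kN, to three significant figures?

140 kN

A = 910.6 mm².
P_max = σ_allow · A = 154 · 910.6 = 140200 N = 140.2 kN.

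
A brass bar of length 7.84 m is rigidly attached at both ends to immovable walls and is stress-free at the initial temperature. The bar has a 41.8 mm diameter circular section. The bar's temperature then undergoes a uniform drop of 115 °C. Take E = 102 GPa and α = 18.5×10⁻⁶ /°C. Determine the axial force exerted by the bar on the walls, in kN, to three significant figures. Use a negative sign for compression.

298 kN

Free thermal expansion αLΔT = 18.5e-6 · 7840 · -115 = -16.68 mm.
The walls impose strain ε = −(-16.68)/7840 = 2.1275e-03; σ = Eε = 102000 · 2.1275e-03 = 217 MPa.
Wall reaction R = σ·A = 217·1372 = 297800 N = 297.8 kN.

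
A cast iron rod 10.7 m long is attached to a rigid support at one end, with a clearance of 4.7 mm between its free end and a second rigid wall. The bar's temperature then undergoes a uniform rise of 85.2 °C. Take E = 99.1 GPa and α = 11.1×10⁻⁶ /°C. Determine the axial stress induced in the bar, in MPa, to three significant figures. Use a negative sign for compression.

Free thermal expansion αLΔT = 11.1e-6 · 10700 · 85.2 = 10.12 mm.
The walls engage after the gap closes; constrained expansion = 10.12 − 4.7 = 5.419 mm.
The walls impose strain ε = −(5.419)/10700 = -5.0647e-04; σ = Eε = 99100 · -5.0647e-04 = -50.19 MPa.

-50.2 MPa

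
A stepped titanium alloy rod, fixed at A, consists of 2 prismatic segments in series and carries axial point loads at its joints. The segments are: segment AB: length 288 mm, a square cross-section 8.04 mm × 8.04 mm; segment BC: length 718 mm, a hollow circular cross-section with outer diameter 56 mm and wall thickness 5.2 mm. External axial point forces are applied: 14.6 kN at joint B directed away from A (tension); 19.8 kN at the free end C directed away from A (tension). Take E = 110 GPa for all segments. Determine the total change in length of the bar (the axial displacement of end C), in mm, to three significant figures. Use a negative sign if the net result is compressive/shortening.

1.55 mm

Internal axial forces (sectioning from the free end, tension +): N_BC = 19.8 kN, N_AB = 34.4 kN.
A_AB = 64.64 mm².
A_BC = 829.9 mm².
δ_AB = 34400·288/(64.64·110000) = 1.393 mm
δ_BC = 19800·718/(829.9·110000) = 0.1557 mm
δ = Σδ_i = 1.549 mm.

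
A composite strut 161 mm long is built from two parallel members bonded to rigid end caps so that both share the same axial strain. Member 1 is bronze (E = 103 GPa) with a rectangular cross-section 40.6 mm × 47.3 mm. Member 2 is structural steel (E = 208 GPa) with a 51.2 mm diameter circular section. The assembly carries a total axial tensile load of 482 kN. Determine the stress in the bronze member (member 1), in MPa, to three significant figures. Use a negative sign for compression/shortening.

79.3 MPa

A_1 = 1920 mm².
A_2 = 2059 mm².
Equal strain + equilibrium ⇒ each member carries load in proportion to AE: A₁E₁ = 197800000 N, A₂E₂ = 428200000 N, ΣAE = 626000000 N.
σ₁ = P·E₁/ΣAE = 482000·103000/626000000 = 79.3 MPa.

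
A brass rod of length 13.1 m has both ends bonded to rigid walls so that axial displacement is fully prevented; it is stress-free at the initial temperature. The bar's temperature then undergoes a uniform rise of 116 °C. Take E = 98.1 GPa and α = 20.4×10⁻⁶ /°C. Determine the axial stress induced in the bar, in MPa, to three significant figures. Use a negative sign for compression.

-232 MPa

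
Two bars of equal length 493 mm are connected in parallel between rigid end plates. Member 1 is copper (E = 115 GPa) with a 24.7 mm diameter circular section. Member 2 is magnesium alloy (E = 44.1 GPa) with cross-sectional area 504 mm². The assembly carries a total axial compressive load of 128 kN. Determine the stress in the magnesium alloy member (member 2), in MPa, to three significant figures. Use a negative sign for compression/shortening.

A_1 = 479.2 mm².
Equal strain + equilibrium ⇒ each member carries load in proportion to AE: A₁E₁ = 55100000 N, A₂E₂ = 22230000 N, ΣAE = 77330000 N.
σ₂ = P·E₂/ΣAE = -128000·44100/77330000 = -73 MPa.

-73.0 MPa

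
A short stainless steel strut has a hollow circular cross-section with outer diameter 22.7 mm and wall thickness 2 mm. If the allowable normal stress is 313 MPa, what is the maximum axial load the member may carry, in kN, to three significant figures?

A = 130.1 mm².
P_max = σ_allow · A = 313 · 130.1 = 40710 N = 40.71 kN.

40.7 kN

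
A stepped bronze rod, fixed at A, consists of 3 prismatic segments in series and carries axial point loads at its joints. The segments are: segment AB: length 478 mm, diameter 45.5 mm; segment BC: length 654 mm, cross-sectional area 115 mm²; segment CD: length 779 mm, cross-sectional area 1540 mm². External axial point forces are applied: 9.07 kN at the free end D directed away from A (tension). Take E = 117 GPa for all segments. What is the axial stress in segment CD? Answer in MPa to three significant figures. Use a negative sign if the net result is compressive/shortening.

Internal axial forces (sectioning from the free end, tension +): N_CD = 9.07 kN, N_BC = 9.07 kN, N_AB = 9.07 kN.
σ_CD = N_CD/A_CD = 9070/1540 = 5.89 MPa.

5.89 MPa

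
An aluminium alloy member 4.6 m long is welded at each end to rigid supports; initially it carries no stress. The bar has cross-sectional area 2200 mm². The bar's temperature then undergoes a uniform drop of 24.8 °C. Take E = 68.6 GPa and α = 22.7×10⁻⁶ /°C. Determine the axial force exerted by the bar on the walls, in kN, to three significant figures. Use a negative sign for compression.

Free thermal expansion αLΔT = 22.7e-6 · 4600 · -24.8 = -2.59 mm.
The walls impose strain ε = −(-2.59)/4600 = 5.6296e-04; σ = Eε = 68600 · 5.6296e-04 = 38.62 MPa.
Wall reaction R = σ·A = 38.62·2200 = 84960 N = 84.96 kN.

85.0 kN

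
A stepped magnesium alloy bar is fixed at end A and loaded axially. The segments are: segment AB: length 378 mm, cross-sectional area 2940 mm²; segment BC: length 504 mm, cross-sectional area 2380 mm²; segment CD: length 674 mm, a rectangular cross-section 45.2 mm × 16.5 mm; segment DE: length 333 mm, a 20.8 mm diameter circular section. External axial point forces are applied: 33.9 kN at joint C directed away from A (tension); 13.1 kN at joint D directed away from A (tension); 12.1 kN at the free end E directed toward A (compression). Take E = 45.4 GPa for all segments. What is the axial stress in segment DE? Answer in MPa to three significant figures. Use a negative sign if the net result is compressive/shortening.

-35.6 MPa

Internal axial forces (sectioning from the free end, tension +): N_DE = -12.1 kN, N_CD = 1 kN, N_BC = 34.9 kN, N_AB = 34.9 kN.
A_DE = 339.8 mm².
σ_DE = N_DE/A_DE = -12100/339.8 = -35.61 MPa.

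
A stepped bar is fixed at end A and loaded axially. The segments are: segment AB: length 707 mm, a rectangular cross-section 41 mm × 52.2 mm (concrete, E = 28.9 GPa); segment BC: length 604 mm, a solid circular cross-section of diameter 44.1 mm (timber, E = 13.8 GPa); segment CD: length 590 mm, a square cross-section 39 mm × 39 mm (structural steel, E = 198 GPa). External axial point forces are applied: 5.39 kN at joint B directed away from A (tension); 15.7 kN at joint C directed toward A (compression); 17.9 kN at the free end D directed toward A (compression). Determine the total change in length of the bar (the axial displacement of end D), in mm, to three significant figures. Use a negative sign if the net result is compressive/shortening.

Internal axial forces (sectioning from the free end, tension +): N_CD = -17.9 kN, N_BC = -33.6 kN, N_AB = -28.21 kN.
A_AB = 2140 mm².
A_BC = 1527 mm².
A_CD = 1521 mm².
δ_AB = -28210·707/(2140·28900) = -0.3225 mm
δ_BC = -33600·604/(1527·13800) = -0.9628 mm
δ_CD = -17900·590/(1521·198000) = -0.03507 mm
δ = Σδ_i = -1.32 mm.

-1.32 mm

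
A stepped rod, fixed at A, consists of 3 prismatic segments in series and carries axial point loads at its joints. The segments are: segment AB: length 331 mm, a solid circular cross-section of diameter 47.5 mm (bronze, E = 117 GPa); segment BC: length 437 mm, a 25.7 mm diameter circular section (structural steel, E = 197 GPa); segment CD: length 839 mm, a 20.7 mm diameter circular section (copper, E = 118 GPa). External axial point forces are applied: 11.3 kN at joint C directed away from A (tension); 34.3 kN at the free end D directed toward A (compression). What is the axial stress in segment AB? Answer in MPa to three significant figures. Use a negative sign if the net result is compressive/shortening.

Internal axial forces (sectioning from the free end, tension +): N_CD = -34.3 kN, N_BC = -23 kN, N_AB = -23 kN.
A_AB = 1772 mm².
σ_AB = N_AB/A_AB = -23000/1772 = -12.98 MPa.

-13.0 MPa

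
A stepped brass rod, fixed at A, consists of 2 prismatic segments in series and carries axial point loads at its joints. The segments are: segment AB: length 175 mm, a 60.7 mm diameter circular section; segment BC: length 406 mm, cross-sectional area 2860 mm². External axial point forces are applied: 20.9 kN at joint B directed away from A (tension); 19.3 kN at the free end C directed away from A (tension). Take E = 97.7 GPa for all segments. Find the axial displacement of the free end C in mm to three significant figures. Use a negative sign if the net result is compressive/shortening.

0.0529 mm

Internal axial forces (sectioning from the free end, tension +): N_BC = 19.3 kN, N_AB = 40.2 kN.
A_AB = 2894 mm².
δ_AB = 40200·175/(2894·97700) = 0.02488 mm
δ_BC = 19300·406/(2860·97700) = 0.02804 mm
δ = Σδ_i = 0.05293 mm.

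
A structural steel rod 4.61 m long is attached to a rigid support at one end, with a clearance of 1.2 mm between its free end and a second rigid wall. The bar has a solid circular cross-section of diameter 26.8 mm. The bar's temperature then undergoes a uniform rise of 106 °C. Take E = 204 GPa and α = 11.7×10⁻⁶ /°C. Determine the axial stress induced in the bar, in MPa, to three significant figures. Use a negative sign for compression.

-200 MPa

Free thermal expansion αLΔT = 11.7e-6 · 4610 · 106 = 5.717 mm.
The walls engage after the gap closes; constrained expansion = 5.717 − 1.2 = 4.517 mm.
The walls impose strain ε = −(4.517)/4610 = -9.7990e-04; σ = Eε = 204000 · -9.7990e-04 = -199.9 MPa.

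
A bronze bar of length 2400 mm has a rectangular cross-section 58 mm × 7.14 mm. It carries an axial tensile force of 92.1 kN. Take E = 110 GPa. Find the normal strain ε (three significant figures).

0.00202

A = 414.1 mm².
σ = N/A = 222.4 MPa; ε = σ/E = 222.4/110000 = 2.022e-03.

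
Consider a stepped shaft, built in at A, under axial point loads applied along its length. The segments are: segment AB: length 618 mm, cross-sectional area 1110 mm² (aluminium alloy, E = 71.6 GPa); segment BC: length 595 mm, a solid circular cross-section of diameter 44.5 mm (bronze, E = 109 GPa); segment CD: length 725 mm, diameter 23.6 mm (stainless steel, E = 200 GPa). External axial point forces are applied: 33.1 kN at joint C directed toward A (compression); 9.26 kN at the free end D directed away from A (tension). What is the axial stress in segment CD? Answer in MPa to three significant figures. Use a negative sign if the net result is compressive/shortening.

21.2 MPa

Internal axial forces (sectioning from the free end, tension +): N_CD = 9.26 kN, N_BC = -23.84 kN, N_AB = -23.84 kN.
A_CD = 437.4 mm².
σ_CD = N_CD/A_CD = 9260/437.4 = 21.17 MPa.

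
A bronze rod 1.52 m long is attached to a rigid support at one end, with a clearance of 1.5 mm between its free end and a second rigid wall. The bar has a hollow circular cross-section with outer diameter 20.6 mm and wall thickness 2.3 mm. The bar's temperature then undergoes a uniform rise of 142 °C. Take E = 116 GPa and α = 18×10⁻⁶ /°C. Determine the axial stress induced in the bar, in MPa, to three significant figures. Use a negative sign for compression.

-182 MPa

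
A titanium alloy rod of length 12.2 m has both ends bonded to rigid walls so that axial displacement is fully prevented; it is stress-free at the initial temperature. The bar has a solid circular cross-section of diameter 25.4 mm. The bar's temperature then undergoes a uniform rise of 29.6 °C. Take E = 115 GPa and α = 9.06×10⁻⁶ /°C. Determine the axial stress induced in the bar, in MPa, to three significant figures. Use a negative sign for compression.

-30.8 MPa

Free thermal expansion αLΔT = 9.06e-6 · 12200 · 29.6 = 3.272 mm.
The walls impose strain ε = −(3.272)/12200 = -2.6818e-04; σ = Eε = 115000 · -2.6818e-04 = -30.84 MPa.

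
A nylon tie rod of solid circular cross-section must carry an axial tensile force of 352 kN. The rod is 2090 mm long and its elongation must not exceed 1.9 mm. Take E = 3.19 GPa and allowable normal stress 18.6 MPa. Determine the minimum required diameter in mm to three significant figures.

393 mm

Required area A ≥ P/σ_allow = 352000/18.6 = 18920 mm².
For a solid circular section, d ≥ √(4A/π) = 155.2 mm.
Elongation limit: A ≥ PL/(Eδ_allow) = 352000·2090/(3190·1.9) = 121400 mm² ⇒ d ≥ 393.1 mm.
The elongation limit governs.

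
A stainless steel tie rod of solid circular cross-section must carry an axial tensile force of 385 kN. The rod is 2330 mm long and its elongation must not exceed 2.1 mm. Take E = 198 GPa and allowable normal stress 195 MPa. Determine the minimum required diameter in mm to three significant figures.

52.4 mm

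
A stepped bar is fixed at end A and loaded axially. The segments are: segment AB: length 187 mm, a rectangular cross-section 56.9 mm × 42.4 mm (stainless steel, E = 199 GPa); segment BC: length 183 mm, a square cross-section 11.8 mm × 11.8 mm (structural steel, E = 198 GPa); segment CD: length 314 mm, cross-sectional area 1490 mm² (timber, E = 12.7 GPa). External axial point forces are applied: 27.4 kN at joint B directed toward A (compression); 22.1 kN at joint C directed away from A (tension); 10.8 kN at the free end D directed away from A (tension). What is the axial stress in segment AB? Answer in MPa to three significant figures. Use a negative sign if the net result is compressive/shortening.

Internal axial forces (sectioning from the free end, tension +): N_CD = 10.8 kN, N_BC = 32.9 kN, N_AB = 5.5 kN.
A_AB = 2413 mm².
σ_AB = N_AB/A_AB = 5500/2413 = 2.28 MPa.

2.28 MPa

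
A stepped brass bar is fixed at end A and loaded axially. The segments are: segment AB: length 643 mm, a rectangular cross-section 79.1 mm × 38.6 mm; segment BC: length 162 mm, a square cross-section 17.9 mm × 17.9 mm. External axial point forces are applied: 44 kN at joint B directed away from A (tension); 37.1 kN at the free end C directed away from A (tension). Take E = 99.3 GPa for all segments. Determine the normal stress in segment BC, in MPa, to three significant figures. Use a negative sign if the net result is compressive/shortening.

Internal axial forces (sectioning from the free end, tension +): N_BC = 37.1 kN, N_AB = 81.1 kN.
A_BC = 320.4 mm².
σ_BC = N_BC/A_BC = 37100/320.4 = 115.8 MPa.

116 MPa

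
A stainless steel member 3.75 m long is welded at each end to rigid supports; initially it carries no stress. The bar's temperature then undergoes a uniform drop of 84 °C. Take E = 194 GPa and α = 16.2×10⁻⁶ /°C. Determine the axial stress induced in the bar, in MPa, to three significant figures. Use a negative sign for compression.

264 MPa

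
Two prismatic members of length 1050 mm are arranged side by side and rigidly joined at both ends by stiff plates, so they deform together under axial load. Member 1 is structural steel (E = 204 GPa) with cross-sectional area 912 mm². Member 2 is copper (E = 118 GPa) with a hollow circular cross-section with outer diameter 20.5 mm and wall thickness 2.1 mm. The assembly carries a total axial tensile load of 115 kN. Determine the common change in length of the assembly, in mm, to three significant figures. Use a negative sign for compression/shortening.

A_2 = 121.4 mm².
Equal strain + equilibrium ⇒ each member carries load in proportion to AE: A₁E₁ = 186000000 N, A₂E₂ = 14320000 N, ΣAE = 200400000 N.
δ = PL/ΣAE = 115000·1050/200400000 = 0.6026 mm.

0.603 mm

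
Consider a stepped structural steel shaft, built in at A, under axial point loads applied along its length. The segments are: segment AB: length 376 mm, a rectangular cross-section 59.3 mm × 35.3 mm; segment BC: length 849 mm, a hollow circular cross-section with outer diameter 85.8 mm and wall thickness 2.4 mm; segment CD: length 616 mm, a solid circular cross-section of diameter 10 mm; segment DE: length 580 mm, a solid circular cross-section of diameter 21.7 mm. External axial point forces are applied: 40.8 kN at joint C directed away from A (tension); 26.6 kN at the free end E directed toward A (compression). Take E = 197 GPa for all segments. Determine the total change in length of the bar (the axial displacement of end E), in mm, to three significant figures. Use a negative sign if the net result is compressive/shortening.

Internal axial forces (sectioning from the free end, tension +): N_DE = -26.6 kN, N_CD = -26.6 kN, N_BC = 14.2 kN, N_AB = 14.2 kN.
A_AB = 2093 mm².
A_BC = 628.8 mm².
A_CD = 78.54 mm².
A_DE = 369.8 mm².
δ_AB = 14200·376/(2093·197000) = 0.01295 mm
δ_BC = 14200·849/(628.8·197000) = 0.09732 mm
δ_CD = -26600·616/(78.54·197000) = -1.059 mm
δ_DE = -26600·580/(369.8·197000) = -0.2118 mm
δ = Σδ_i = -1.161 mm.

-1.16 mm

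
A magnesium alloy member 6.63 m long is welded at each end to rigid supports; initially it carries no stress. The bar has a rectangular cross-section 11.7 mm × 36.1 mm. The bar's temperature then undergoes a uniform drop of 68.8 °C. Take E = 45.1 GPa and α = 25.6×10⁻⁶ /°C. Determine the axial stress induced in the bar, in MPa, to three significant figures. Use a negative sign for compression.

79.4 MPa

Free thermal expansion αLΔT = 25.6e-6 · 6630 · -68.8 = -11.68 mm.
The walls impose strain ε = −(-11.68)/6630 = 1.7613e-03; σ = Eε = 45100 · 1.7613e-03 = 79.43 MPa.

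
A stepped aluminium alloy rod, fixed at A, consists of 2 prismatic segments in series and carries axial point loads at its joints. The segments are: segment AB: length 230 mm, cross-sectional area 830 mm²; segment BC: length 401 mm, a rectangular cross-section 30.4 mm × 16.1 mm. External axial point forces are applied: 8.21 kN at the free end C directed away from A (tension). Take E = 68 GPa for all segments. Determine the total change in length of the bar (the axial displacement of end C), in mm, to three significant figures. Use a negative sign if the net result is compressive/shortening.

Internal axial forces (sectioning from the free end, tension +): N_BC = 8.21 kN, N_AB = 8.21 kN.
A_BC = 489.4 mm².
δ_AB = 8210·230/(830·68000) = 0.03346 mm
δ_BC = 8210·401/(489.4·68000) = 0.09892 mm
δ = Σδ_i = 0.1324 mm.

0.132 mm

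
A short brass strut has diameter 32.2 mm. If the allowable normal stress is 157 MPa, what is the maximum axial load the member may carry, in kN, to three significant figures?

128 kN

A = 814.3 mm².
P_max = σ_allow · A = 157 · 814.3 = 127900 N = 127.9 kN.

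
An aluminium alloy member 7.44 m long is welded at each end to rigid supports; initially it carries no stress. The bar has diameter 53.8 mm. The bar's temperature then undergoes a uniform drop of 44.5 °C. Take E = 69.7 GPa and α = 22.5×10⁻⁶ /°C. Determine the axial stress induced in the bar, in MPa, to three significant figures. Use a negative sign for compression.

Free thermal expansion αLΔT = 22.5e-6 · 7440 · -44.5 = -7.449 mm.
The walls impose strain ε = −(-7.449)/7440 = 1.0012e-03; σ = Eε = 69700 · 1.0012e-03 = 69.79 MPa.

69.8 MPa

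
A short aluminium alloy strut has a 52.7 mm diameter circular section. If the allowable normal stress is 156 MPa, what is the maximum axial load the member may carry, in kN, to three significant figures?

A = 2181 mm².
P_max = σ_allow · A = 156 · 2181 = 340300 N = 340.3 kN.

340 kN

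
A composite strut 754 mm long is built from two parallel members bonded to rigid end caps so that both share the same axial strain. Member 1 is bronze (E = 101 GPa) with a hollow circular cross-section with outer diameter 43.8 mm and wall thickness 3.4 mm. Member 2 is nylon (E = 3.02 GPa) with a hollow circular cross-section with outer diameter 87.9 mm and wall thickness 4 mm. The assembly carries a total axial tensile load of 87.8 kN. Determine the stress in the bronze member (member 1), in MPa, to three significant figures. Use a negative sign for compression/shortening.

190 MPa

A_1 = 431.5 mm².
A_2 = 1054 mm².
Equal strain + equilibrium ⇒ each member carries load in proportion to AE: A₁E₁ = 43580000 N, A₂E₂ = 3184000 N, ΣAE = 46770000 N.
σ₁ = P·E₁/ΣAE = 87800·101000/46770000 = 189.6 MPa.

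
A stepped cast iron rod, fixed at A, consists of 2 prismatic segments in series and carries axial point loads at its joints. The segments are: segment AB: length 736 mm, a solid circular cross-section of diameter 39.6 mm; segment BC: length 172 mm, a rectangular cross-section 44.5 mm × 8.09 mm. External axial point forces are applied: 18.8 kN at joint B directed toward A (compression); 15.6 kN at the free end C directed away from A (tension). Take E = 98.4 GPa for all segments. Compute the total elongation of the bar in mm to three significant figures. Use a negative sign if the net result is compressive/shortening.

0.0563 mm

Internal axial forces (sectioning from the free end, tension +): N_BC = 15.6 kN, N_AB = -3.2 kN.
A_AB = 1232 mm².
A_BC = 360 mm².
δ_AB = -3200·736/(1232·98400) = -0.01943 mm
δ_BC = 15600·172/(360·98400) = 0.07574 mm
δ = Σδ_i = 0.05631 mm.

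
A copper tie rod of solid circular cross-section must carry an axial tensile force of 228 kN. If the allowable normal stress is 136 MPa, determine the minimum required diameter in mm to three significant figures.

Required area A ≥ P/σ_allow = 228000/136 = 1676 mm².
For a solid circular section, d ≥ √(4A/π) = 46.2 mm.

46.2 mm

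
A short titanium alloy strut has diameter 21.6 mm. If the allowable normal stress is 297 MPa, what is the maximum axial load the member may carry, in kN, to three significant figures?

109 kN

A = 366.4 mm².
P_max = σ_allow · A = 297 · 366.4 = 108800 N = 108.8 kN.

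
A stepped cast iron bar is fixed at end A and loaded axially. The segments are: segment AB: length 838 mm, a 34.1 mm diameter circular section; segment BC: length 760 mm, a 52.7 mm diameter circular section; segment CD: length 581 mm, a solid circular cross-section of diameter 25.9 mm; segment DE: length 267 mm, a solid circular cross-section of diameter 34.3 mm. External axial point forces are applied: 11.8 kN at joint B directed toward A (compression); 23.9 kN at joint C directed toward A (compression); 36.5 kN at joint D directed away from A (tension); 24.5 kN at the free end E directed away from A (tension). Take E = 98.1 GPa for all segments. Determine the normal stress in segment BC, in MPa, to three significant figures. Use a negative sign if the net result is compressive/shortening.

17.0 MPa

Internal axial forces (sectioning from the free end, tension +): N_DE = 24.5 kN, N_CD = 61 kN, N_BC = 37.1 kN, N_AB = 25.3 kN.
A_BC = 2181 mm².
σ_BC = N_BC/A_BC = 37100/2181 = 17.01 MPa.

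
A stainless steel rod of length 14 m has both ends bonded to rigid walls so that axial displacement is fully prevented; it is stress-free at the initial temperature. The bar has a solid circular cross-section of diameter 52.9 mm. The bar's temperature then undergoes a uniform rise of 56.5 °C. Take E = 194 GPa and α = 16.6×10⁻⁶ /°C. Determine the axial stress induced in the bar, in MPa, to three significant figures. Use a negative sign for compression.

Free thermal expansion αLΔT = 16.6e-6 · 14000 · 56.5 = 13.13 mm.
The walls impose strain ε = −(13.13)/14000 = -9.3790e-04; σ = Eε = 194000 · -9.3790e-04 = -182 MPa.

-182 MPa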